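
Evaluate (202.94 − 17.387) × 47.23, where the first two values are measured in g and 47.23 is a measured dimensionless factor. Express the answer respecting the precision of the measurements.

8764 g

202.94 g − 17.387 g = 185.553 g; the difference is limited to 2 decimal places (5 s.f.).
Carrying full precision, 185.553 × 47.23 = 8763.66819 g; 47.23 has 4 s.f., so the result keeps min(5, 4) = 4 s.f.
Rounded to 4 significant figures: 8764 g.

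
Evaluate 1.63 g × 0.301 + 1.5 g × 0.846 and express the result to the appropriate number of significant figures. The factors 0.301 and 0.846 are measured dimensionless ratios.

1.63 × 0.301 = 0.49063 → 0.491 g (3 s.f., last digit at the 10^-3 place).
1.5 × 0.846 = 1.269 → 1.3 g (2 s.f., last digit at the 10^-1 place).
Sum: 1.75963 g; keep the coarser place, 10^-1.
Result: 1.8 g.

1.8 g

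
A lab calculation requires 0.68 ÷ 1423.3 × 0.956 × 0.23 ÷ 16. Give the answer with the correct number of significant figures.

6.6 × 10^-6

0.68 ÷ 1423.3 × 0.956 × 0.23 ÷ 16 = 0.00000656565727535…
Multiplication/division keeps the fewest significant figures: 0.68 → 2 s.f., 1423.3 → 5 s.f., 0.956 → 3 s.f., 0.23 → 2 s.f., 16 → 2 s.f.; limit is 2.
Rounded to 2 significant figures: 6.6 × 10^-6.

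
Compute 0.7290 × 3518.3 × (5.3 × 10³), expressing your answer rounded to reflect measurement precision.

0.7290 × 3518.3 × (5.3 × 10³) = 13593655.71
Multiplication/division keeps the fewest significant figures: 0.7290 → 4 s.f., 3518.3 → 5 s.f., 5.3 × 10³ → 2 s.f.; limit is 2.
Rounded to 2 significant figures: 1.4 × 10⁷.

1.4 × 10⁷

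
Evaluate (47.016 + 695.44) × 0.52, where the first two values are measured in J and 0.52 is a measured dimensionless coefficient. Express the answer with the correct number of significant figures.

47.016 J + 695.44 J = 742.456 J; the sum is limited to 2 decimal places (5 s.f.).
Carrying full precision, 742.456 × 0.52 = 386.07712 J; 0.52 has 2 s.f., so the result keeps min(5, 2) = 2 s.f.
Rounded to 2 significant figures: 3.9 × 10² J.

3.9 × 10² J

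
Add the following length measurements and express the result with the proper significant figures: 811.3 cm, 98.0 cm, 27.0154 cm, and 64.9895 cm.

1001.3 cm

811.3 cm + 98.0 cm + 27.0154 cm + 64.9895 cm = 1001.3049 cm.
Addition/subtraction keeps the fewest decimal places: 811.3 → 1 decimal place, 98.0 → 1 decimal place, 27.0154 → 4 decimal places, 64.9895 → 4 decimal places; limit is 1.
Rounded to 1 decimal place: 1001.3 cm.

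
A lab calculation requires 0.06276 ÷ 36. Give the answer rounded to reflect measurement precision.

0.0017

0.06276 ÷ 36 = 0.00174333333333…
Multiplication/division keeps the fewest significant figures: 0.06276 → 4 s.f., 36 → 2 s.f.; limit is 2.
Rounded to 2 significant figures: 0.0017.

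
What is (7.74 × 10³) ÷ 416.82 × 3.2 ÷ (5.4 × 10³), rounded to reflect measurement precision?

(7.74 × 10³) ÷ 416.82 × 3.2 ÷ (5.4 × 10³) = 0.0110039505462…
Multiplication/division keeps the fewest significant figures: 7.74 × 10³ → 3 s.f., 416.82 → 5 s.f., 3.2 → 2 s.f., 5.4 × 10³ → 2 s.f.; limit is 2.
Rounded to 2 significant figures: 0.011.

0.011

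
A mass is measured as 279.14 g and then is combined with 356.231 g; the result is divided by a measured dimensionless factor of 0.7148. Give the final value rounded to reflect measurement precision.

888.9 g

279.14 g + 356.231 g = 635.371 g; the sum is limited to 2 decimal places (5 s.f.).
Carrying full precision, 635.371 ÷ 0.7148 = 888.879406827… g; 0.7148 has 4 s.f., so the result keeps min(5, 4) = 4 s.f.
Rounded to 4 significant figures: 888.9 g.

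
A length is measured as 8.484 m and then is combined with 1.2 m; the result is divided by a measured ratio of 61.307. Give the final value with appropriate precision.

8.484 m + 1.2 m = 9.684 m; the sum is limited to 1 decimal place (2 s.f.).
Carrying full precision, 9.684 ÷ 61.307 = 0.157959123754… m; 61.307 has 5 s.f., so the result keeps min(2, 5) = 2 s.f.
Rounded to 2 significant figures: 0.16 m.

0.16 m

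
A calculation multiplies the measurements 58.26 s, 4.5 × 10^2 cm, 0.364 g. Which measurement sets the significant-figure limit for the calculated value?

58.26 s → 4 s.f.; 4.5 × 10^2 cm → 2 s.f.; 0.364 g → 3 s.f.
The fewest is 2 significant figures, from 4.5 × 10^2 cm.

4.5 × 10^2 cm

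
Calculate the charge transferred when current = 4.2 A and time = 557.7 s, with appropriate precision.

2.3 × 10^3 C

charge transferred = 4.2 A × 557.7 s = 2342.34 C.
4.2 has 2 significant figures; 557.7 has 4.
Division/multiplication keeps the fewest: 2 significant figures.
Rounded: 2.3 × 10^3 C.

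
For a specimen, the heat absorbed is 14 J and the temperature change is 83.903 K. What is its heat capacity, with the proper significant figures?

0.17 J/K

heat capacity = 14 J ÷ 83.903 K = 0.166859349487… J/K.
14 has 2 significant figures; 83.903 has 5.
Division/multiplication keeps the fewest: 2 significant figures.
Rounded: 0.17 J/K.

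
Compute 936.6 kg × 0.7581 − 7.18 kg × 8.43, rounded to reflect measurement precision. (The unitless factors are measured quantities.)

649.5 kg

936.6 × 0.7581 = 710.03646 → 710.0 kg (4 s.f., last digit at the 10^-1 place).
7.18 × 8.43 = 60.5274 → 60.5 kg (3 s.f., last digit at the 10^-1 place).
Difference: 649.50906 kg; keep the coarser place, 10^-1.
Result: 649.5 kg.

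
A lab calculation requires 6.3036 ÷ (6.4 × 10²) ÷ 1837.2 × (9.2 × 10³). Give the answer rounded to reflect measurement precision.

6.3036 ÷ (6.4 × 10²) ÷ 1837.2 × (9.2 × 10³) = 0.049321930111…
Multiplication/division keeps the fewest significant figures: 6.3036 → 5 s.f., 6.4 × 10² → 2 s.f., 1837.2 → 5 s.f., 9.2 × 10³ → 2 s.f.; limit is 2.
Rounded to 2 significant figures: 4.9 × 10⁻².

4.9 × 10⁻²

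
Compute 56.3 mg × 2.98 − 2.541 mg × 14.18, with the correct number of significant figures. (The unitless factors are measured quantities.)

56.3 × 2.98 = 167.774 → 168 mg (3 s.f., last digit at the 10^0 place).
2.541 × 14.18 = 36.03138 → 36.03 mg (4 s.f., last digit at the 10^-2 place).
Difference: 131.74262 mg; keep the coarser place, 10^0.
Result: 132 mg.

132 mg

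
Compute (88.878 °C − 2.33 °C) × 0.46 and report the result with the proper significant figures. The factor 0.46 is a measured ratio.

4.0 × 10¹ °C

88.878 °C − 2.33 °C = 86.548 °C; the difference is limited to 2 decimal places (4 s.f.).
Carrying full precision, 86.548 × 0.46 = 39.81208 °C; 0.46 has 2 s.f., so the result keeps min(4, 2) = 2 s.f.
Rounded to 2 significant figures: 4.0 × 10¹ °C.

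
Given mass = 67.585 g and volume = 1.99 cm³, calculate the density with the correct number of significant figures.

density = 67.585 g ÷ 1.99 cm³ = 33.9623115578… g/cm³.
67.585 has 5 significant figures; 1.99 has 3.
Division/multiplication keeps the fewest: 3 significant figures.
Rounded: 34.0 g/cm³.

34.0 g/cm³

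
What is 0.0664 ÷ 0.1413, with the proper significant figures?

0.0664 ÷ 0.1413 = 0.469922151451…
Multiplication/division keeps the fewest significant figures: 0.0664 → 3 s.f., 0.1413 → 4 s.f.; limit is 3.
Rounded to 3 significant figures: 0.470.

0.470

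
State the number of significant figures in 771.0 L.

771.0: trailing zeros after a decimal point are significant.

4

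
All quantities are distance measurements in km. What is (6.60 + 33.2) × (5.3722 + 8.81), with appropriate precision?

564 km²

6.60 + 33.2 = 39.80, limited to 1 d.p. → 3 s.f.; 5.3722 + 8.81 = 14.1822, limited to 2 d.p. → 4 s.f.
Carrying full precision, 39.80 × 14.1822 = 564.45156; keep min(3, 4) = 3 s.f.
Rounded to 3 significant figures: 564 km².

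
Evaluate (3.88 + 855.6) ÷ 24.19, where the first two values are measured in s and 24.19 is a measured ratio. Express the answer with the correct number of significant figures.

35.53 s

3.88 s + 855.6 s = 859.48 s; the sum is limited to 1 decimal place (4 s.f.).
Carrying full precision, 859.48 ÷ 24.19 = 35.5303844564… s; 24.19 has 4 s.f., so the result keeps min(4, 4) = 4 s.f.
Rounded to 4 significant figures: 35.53 s.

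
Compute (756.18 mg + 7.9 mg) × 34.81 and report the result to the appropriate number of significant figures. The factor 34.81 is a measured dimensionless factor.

2.660 × 10⁴ mg

756.18 mg + 7.9 mg = 764.08 mg; the sum is limited to 1 decimal place (4 s.f.).
Carrying full precision, 764.08 × 34.81 = 26597.6248 mg; 34.81 has 4 s.f., so the result keeps min(4, 4) = 4 s.f.
Rounded to 4 significant figures: 2.660 × 10⁴ mg.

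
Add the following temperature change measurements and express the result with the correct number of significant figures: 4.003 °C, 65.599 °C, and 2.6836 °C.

72.286 °C

4.003 °C + 65.599 °C + 2.6836 °C = 72.2856 °C.
Addition/subtraction keeps the fewest decimal places: 4.003 → 3 decimal places, 65.599 → 3 decimal places, 2.6836 → 4 decimal places; limit is 3.
Rounded to 3 decimal places: 72.286 °C.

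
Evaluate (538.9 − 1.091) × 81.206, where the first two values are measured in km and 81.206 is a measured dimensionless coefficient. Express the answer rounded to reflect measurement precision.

538.9 km − 1.091 km = 537.809 km; the difference is limited to 1 decimal place (4 s.f.).
Carrying full precision, 537.809 × 81.206 = 43673.317654 km; 81.206 has 5 s.f., so the result keeps min(4, 5) = 4 s.f.
Rounded to 4 significant figures: 4.367 × 10^4 km.

4.367 × 10^4 km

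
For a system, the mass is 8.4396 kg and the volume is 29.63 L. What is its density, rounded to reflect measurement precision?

0.2848 kg/L

density = 8.4396 kg ÷ 29.63 L = 0.284832939588… kg/L.
8.4396 has 5 significant figures; 29.63 has 4.
Division/multiplication keeps the fewest: 4 significant figures.
Rounded: 0.2848 kg/L.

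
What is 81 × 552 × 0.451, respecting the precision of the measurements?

2.0 × 10⁴

81 × 552 × 0.451 = 20165.112
Multiplication/division keeps the fewest significant figures: 81 → 2 s.f., 552 → 3 s.f., 0.451 → 3 s.f.; limit is 2.
Rounded to 2 significant figures: 2.0 × 10⁴.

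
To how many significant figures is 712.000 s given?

712.000: trailing zeros after a decimal point are significant.

6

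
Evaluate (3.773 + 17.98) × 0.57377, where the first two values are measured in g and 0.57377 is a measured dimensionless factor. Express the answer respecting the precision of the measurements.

12.48 g

3.773 g + 17.98 g = 21.753 g; the sum is limited to 2 decimal places (4 s.f.).
Carrying full precision, 21.753 × 0.57377 = 12.48121881 g; 0.57377 has 5 s.f., so the result keeps min(4, 5) = 4 s.f.
Rounded to 4 significant figures: 12.48 g.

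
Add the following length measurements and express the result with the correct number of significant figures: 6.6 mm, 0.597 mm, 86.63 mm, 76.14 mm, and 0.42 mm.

6.6 mm + 0.597 mm + 86.63 mm + 76.14 mm + 0.42 mm = 170.387 mm.
Addition/subtraction keeps the fewest decimal places: 6.6 → 1 decimal place, 0.597 → 3 decimal places, 86.63 → 2 decimal places, 76.14 → 2 decimal places, 0.42 → 2 decimal places; limit is 1.
Rounded to 1 decimal place: 170.4 mm.

170.4 mm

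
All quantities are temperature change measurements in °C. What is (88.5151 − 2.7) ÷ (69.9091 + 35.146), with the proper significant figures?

88.5151 − 2.7 = 85.8151, limited to 1 d.p. → 3 s.f.; 69.9091 + 35.146 = 105.0551, limited to 3 d.p. → 6 s.f.
Carrying full precision, 85.8151 ÷ 105.0551 = 0.816858010701…; keep min(3, 6) = 3 s.f.
Rounded to 3 significant figures: 0.817.

0.817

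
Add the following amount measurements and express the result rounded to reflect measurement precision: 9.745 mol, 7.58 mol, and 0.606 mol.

9.745 mol + 7.58 mol + 0.606 mol = 17.931 mol.
Addition/subtraction keeps the fewest decimal places: 9.745 → 3 decimal places, 7.58 → 2 decimal places, 0.606 → 3 decimal places; limit is 2.
Rounded to 2 decimal places: 17.93 mol.

17.93 mol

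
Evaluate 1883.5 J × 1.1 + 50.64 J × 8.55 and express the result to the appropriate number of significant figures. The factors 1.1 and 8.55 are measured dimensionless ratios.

2.5 × 10³ J

1883.5 × 1.1 = 2071.85 → 2.1 × 10³ J (2 s.f., last digit at the 10^2 place).
50.64 × 8.55 = 432.972 → 4.33 × 10² J (3 s.f., last digit at the 10^0 place).
Sum: 2504.822 J; keep the coarser place, 10^2.
Result: 2.5 × 10³ J.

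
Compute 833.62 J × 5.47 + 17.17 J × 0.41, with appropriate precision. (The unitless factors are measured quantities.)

4.57 × 10^3 J

833.62 × 5.47 = 4559.9014 → 4.56 × 10^3 J (3 s.f., last digit at the 10^1 place).
17.17 × 0.41 = 7.0397 → 7.0 J (2 s.f., last digit at the 10^-1 place).
Sum: 4566.9411 J; keep the coarser place, 10^1.
Result: 4.57 × 10^3 J.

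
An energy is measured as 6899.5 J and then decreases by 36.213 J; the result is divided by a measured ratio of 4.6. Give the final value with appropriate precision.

6899.5 J − 36.213 J = 6863.287 J; the difference is limited to 1 decimal place (5 s.f.).
Carrying full precision, 6863.287 ÷ 4.6 = 1492.01891304… J; 4.6 has 2 s.f., so the result keeps min(5, 2) = 2 s.f.
Rounded to 2 significant figures: 1.5 × 10³ J.

1.5 × 10³ J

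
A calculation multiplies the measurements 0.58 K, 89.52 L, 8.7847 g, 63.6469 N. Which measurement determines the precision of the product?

0.58 K

0.58 K → 2 s.f.; 89.52 L → 4 s.f.; 8.7847 g → 5 s.f.; 63.6469 N → 6 s.f.
The fewest is 2 significant figures, from 0.58 K.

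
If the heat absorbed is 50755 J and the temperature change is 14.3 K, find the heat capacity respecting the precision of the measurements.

3.55 × 10³ J/K

heat capacity = 50755 J ÷ 14.3 K = 3549.3006993… J/K.
50755 has 5 significant figures; 14.3 has 3.
Division/multiplication keeps the fewest: 3 significant figures.
Rounded: 3.55 × 10³ J/K.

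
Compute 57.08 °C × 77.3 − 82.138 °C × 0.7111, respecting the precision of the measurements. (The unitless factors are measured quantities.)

4.35 × 10^3 °C

57.08 × 77.3 = 4412.284 → 4.41 × 10^3 °C (3 s.f., last digit at the 10^1 place).
82.138 × 0.7111 = 58.4083318 → 58.41 °C (4 s.f., last digit at the 10^-2 place).
Difference: 4353.8756682 °C; keep the coarser place, 10^1.
Result: 4.35 × 10^3 °C.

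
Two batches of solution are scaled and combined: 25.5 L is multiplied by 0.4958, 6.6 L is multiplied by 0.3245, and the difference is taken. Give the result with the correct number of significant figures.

25.5 × 0.4958 = 12.6429 → 12.6 L (3 s.f., last digit at the 10^-1 place).
6.6 × 0.3245 = 2.1417 → 2.1 L (2 s.f., last digit at the 10^-1 place).
Difference: 10.5012 L; keep the coarser place, 10^-1.
Result: 10.5 L.

10.5 L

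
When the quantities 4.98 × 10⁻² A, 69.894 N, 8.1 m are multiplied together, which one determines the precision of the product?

4.98 × 10⁻² A → 3 s.f.; 69.894 N → 5 s.f.; 8.1 m → 2 s.f.
The fewest is 2 significant figures, from 8.1 m.

8.1 m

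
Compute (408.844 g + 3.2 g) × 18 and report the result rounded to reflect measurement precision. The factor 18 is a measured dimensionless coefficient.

408.844 g + 3.2 g = 412.044 g; the sum is limited to 1 decimal place (4 s.f.).
Carrying full precision, 412.044 × 18 = 7416.792 g; 18 has 2 s.f., so the result keeps min(4, 2) = 2 s.f.
Rounded to 2 significant figures: 7.4 × 10³ g.

7.4 × 10³ g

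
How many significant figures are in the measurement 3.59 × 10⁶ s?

3.59 × 10⁶: in scientific notation every digit of the coefficient is significant.

3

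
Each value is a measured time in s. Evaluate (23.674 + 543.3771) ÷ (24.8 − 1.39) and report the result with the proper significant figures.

23.674 + 543.3771 = 567.0511, limited to 3 d.p. → 6 s.f.; 24.8 − 1.39 = 23.41, limited to 1 d.p. → 3 s.f.
Carrying full precision, 567.0511 ÷ 23.41 = 24.2226014524…; keep min(6, 3) = 3 s.f.
Rounded to 3 significant figures: 24.2.

24.2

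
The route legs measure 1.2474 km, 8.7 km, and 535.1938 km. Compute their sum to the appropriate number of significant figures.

1.2474 km + 8.7 km + 535.1938 km = 545.1412 km.
Addition/subtraction keeps the fewest decimal places: 1.2474 → 4 decimal places, 8.7 → 1 decimal place, 535.1938 → 4 decimal places; limit is 1.
Rounded to 1 decimal place: 545.1 km.

545.1 km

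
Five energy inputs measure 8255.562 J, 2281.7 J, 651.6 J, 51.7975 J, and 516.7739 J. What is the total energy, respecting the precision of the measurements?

8255.562 J + 2281.7 J + 651.6 J + 51.7975 J + 516.7739 J = 11757.4334 J.
Addition/subtraction keeps the fewest decimal places: 8255.562 → 3 decimal places, 2281.7 → 1 decimal place, 651.6 → 1 decimal place, 51.7975 → 4 decimal places, 516.7739 → 4 decimal places; limit is 1.
Rounded to 1 decimal place: 11757.4 J.

11757.4 J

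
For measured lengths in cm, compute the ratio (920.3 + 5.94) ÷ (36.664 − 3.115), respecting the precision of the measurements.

27.61

920.3 + 5.94 = 926.24, limited to 1 d.p. → 4 s.f.; 36.664 − 3.115 = 33.549, limited to 3 d.p. → 5 s.f.
Carrying full precision, 926.24 ÷ 33.549 = 27.6085725357…; keep min(4, 5) = 4 s.f.
Rounded to 4 significant figures: 27.61.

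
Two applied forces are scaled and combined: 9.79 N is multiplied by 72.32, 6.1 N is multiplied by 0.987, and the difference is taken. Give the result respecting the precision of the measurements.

9.79 × 72.32 = 708.0128 → 708 N (3 s.f., last digit at the 10^0 place).
6.1 × 0.987 = 6.0207 → 6.0 N (2 s.f., last digit at the 10^-1 place).
Difference: 701.9921 N; keep the coarser place, 10^0.
Result: 702 N.

702 N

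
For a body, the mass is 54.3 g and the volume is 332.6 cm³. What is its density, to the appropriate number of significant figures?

0.163 g/cm³

density = 54.3 g ÷ 332.6 cm³ = 0.163259170174… g/cm³.
54.3 has 3 significant figures; 332.6 has 4.
Division/multiplication keeps the fewest: 3 significant figures.
Rounded: 0.163 g/cm³.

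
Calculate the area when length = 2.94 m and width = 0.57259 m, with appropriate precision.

1.68 m²

area = 2.94 m × 0.57259 m = 1.6834146 m².
2.94 has 3 significant figures; 0.57259 has 5.
Division/multiplication keeps the fewest: 3 significant figures.
Rounded: 1.68 m².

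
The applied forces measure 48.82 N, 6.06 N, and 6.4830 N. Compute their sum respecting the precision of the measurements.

61.36 N

48.82 N + 6.06 N + 6.4830 N = 61.3630 N.
Addition/subtraction keeps the fewest decimal places: 48.82 → 2 decimal places, 6.06 → 2 decimal places, 6.4830 → 4 decimal places; limit is 2.
Rounded to 2 decimal places: 61.36 N.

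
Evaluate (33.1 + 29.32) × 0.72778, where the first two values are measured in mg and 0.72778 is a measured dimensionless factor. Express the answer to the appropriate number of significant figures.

33.1 mg + 29.32 mg = 62.42 mg; the sum is limited to 1 decimal place (3 s.f.).
Carrying full precision, 62.42 × 0.72778 = 45.4280276 mg; 0.72778 has 5 s.f., so the result keeps min(3, 5) = 3 s.f.
Rounded to 3 significant figures: 45.4 mg.

45.4 mg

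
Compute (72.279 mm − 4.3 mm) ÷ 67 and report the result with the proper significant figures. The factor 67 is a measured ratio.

72.279 mm − 4.3 mm = 67.979 mm; the difference is limited to 1 decimal place (3 s.f.).
Carrying full precision, 67.979 ÷ 67 = 1.0146119403… mm; 67 has 2 s.f., so the result keeps min(3, 2) = 2 s.f.
Rounded to 2 significant figures: 1.0 mm.

1.0 mm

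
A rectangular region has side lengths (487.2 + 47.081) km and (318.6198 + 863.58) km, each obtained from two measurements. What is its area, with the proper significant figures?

6.316 × 10⁵ km²

487.2 + 47.081 = 534.281, limited to 1 d.p. → 4 s.f.; 318.6198 + 863.58 = 1182.1998, limited to 2 d.p. → 6 s.f.
Carrying full precision, 534.281 × 1182.1998 = 631626.891344…; keep min(4, 6) = 4 s.f.
Rounded to 4 significant figures: 6.316 × 10⁵ km².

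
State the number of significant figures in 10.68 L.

4

10.68: zeros between nonzero digits are significant.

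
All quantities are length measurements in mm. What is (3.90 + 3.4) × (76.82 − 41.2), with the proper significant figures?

2.6 × 10² mm²

3.90 + 3.4 = 7.30, limited to 1 d.p. → 2 s.f.; 76.82 − 41.2 = 35.62, limited to 1 d.p. → 3 s.f.
Carrying full precision, 7.30 × 35.62 = 260.026; keep min(2, 3) = 2 s.f.
Rounded to 2 significant figures: 2.6 × 10² mm².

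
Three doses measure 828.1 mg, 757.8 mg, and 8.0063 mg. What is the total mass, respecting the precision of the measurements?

1593.9 mg

828.1 mg + 757.8 mg + 8.0063 mg = 1593.9063 mg.
Addition/subtraction keeps the fewest decimal places: 828.1 → 1 decimal place, 757.8 → 1 decimal place, 8.0063 → 4 decimal places; limit is 1.
Rounded to 1 decimal place: 1593.9 mg.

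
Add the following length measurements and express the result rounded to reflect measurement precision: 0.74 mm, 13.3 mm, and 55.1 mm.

69.1 mm

0.74 mm + 13.3 mm + 55.1 mm = 69.14 mm.
Addition/subtraction keeps the fewest decimal places: 0.74 → 2 decimal places, 13.3 → 1 decimal place, 55.1 → 1 decimal place; limit is 1.
Rounded to 1 decimal place: 69.1 mm.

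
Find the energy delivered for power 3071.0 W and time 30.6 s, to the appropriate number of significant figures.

energy delivered = 3071.0 W × 30.6 s = 93972.6 J.
3071.0 has 5 significant figures; 30.6 has 3.
Division/multiplication keeps the fewest: 3 significant figures.
Rounded: 9.40 × 10⁴ J.

9.40 × 10⁴ J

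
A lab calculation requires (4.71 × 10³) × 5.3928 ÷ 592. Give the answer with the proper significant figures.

42.9

(4.71 × 10³) × 5.3928 ÷ 592 = 42.9055540541…
Multiplication/division keeps the fewest significant figures: 4.71 × 10³ → 3 s.f., 5.3928 → 5 s.f., 592 → 3 s.f.; limit is 3.
Rounded to 3 significant figures: 42.9.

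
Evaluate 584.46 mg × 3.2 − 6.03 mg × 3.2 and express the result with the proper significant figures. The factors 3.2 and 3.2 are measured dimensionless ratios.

1.9 × 10^3 mg

584.46 × 3.2 = 1870.272 → 1.9 × 10^3 mg (2 s.f., last digit at the 10^2 place).
6.03 × 3.2 = 19.296 → 19 mg (2 s.f., last digit at the 10^0 place).
Difference: 1850.976 mg; keep the coarser place, 10^2.
Result: 1.9 × 10^3 mg.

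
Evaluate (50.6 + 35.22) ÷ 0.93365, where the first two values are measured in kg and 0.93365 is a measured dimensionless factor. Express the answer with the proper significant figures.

50.6 kg + 35.22 kg = 85.82 kg; the sum is limited to 1 decimal place (3 s.f.).
Carrying full precision, 85.82 ÷ 0.93365 = 91.9188132598… kg; 0.93365 has 5 s.f., so the result keeps min(3, 5) = 3 s.f.
Rounded to 3 significant figures: 91.9 kg.

91.9 kg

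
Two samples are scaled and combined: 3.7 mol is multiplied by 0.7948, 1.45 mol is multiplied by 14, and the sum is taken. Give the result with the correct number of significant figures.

23 mol

3.7 × 0.7948 = 2.94076 → 2.9 mol (2 s.f., last digit at the 10^-1 place).
1.45 × 14 = 20.3 → 20. mol (2 s.f., last digit at the 10^0 place).
Sum: 23.24076 mol; keep the coarser place, 10^0.
Result: 23 mol.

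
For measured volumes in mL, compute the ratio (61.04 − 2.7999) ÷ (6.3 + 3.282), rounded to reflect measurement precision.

6.1

61.04 − 2.7999 = 58.2401, limited to 2 d.p. → 4 s.f.; 6.3 + 3.282 = 9.582, limited to 1 d.p. → 2 s.f.
Carrying full precision, 58.2401 ÷ 9.582 = 6.07807347109…; keep min(4, 2) = 2 s.f.
Rounded to 2 significant figures: 6.1.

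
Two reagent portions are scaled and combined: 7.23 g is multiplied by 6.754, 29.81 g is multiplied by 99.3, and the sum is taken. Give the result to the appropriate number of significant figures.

7.23 × 6.754 = 48.83142 → 48.8 g (3 s.f., last digit at the 10^-1 place).
29.81 × 99.3 = 2960.133 → 2.96 × 10^3 g (3 s.f., last digit at the 10^1 place).
Sum: 3008.96442 g; keep the coarser place, 10^1.
Result: 3.01 × 10^3 g.

3.01 × 10^3 g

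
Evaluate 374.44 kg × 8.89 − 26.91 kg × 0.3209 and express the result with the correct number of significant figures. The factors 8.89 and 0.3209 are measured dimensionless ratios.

374.44 × 8.89 = 3328.7716 → 3.33 × 10³ kg (3 s.f., last digit at the 10^1 place).
26.91 × 0.3209 = 8.635419 → 8.635 kg (4 s.f., last digit at the 10^-3 place).
Difference: 3320.136181 kg; keep the coarser place, 10^1.
Result: 3.32 × 10³ kg.

3.32 × 10³ kg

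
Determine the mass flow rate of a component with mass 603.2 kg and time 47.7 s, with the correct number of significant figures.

mass flow rate = 603.2 kg ÷ 47.7 s = 12.6457023061… kg/s.
603.2 has 4 significant figures; 47.7 has 3.
Division/multiplication keeps the fewest: 3 significant figures.
Rounded: 12.6 kg/s.

12.6 kg/s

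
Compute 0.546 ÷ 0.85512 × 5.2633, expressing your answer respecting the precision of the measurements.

0.546 ÷ 0.85512 × 5.2633 = 3.36065324165…
Multiplication/division keeps the fewest significant figures: 0.546 → 3 s.f., 0.85512 → 5 s.f., 5.2633 → 5 s.f.; limit is 3.
Rounded to 3 significant figures: 3.36.

3.36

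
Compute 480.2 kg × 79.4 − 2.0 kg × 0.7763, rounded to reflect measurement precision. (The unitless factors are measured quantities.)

3.81 × 10^4 kg

480.2 × 79.4 = 38127.88 → 3.81 × 10^4 kg (3 s.f., last digit at the 10^2 place).
2.0 × 0.7763 = 1.5526 → 1.6 kg (2 s.f., last digit at the 10^-1 place).
Difference: 38126.3274 kg; keep the coarser place, 10^2.
Result: 3.81 × 10^4 kg.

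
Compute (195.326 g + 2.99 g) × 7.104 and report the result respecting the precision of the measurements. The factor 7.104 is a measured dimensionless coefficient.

195.326 g + 2.99 g = 198.316 g; the sum is limited to 2 decimal places (5 s.f.).
Carrying full precision, 198.316 × 7.104 = 1408.836864 g; 7.104 has 4 s.f., so the result keeps min(5, 4) = 4 s.f.
Rounded to 4 significant figures: 1409 g.

1409 g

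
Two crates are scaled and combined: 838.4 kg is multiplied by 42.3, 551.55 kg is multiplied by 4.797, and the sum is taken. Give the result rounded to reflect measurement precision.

838.4 × 42.3 = 35464.32 → 3.55 × 10^4 kg (3 s.f., last digit at the 10^2 place).
551.55 × 4.797 = 2645.78535 → 2646 kg (4 s.f., last digit at the 10^0 place).
Sum: 38110.10535 kg; keep the coarser place, 10^2.
Result: 3.81 × 10^4 kg.

3.81 × 10^4 kg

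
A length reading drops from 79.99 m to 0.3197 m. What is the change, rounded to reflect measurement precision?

79.99 m − 0.3197 m = 79.6703 m.
Addition/subtraction keeps the fewest decimal places: 79.99 → 2 decimal places, 0.3197 → 4 decimal places; limit is 2.
Rounded to 2 decimal places: 79.67 m.

79.67 m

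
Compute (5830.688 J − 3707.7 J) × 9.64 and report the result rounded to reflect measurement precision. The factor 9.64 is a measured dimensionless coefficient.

5830.688 J − 3707.7 J = 2122.988 J; the difference is limited to 1 decimal place (5 s.f.).
Carrying full precision, 2122.988 × 9.64 = 20465.60432 J; 9.64 has 3 s.f., so the result keeps min(5, 3) = 3 s.f.
Rounded to 3 significant figures: 2.05 × 10⁴ J.

2.05 × 10⁴ J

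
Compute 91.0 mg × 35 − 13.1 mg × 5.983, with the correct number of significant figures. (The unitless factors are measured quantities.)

3.1 × 10³ mg

91.0 × 35 = 3185 → 3.2 × 10³ mg (2 s.f., last digit at the 10^2 place).
13.1 × 5.983 = 78.3773 → 78.4 mg (3 s.f., last digit at the 10^-1 place).
Difference: 3106.6227 mg; keep the coarser place, 10^2.
Result: 3.1 × 10³ mg.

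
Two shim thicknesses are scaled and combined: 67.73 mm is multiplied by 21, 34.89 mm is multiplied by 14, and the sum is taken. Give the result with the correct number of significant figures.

1.9 × 10^3 mm

67.73 × 21 = 1422.33 → 1.4 × 10^3 mm (2 s.f., last digit at the 10^2 place).
34.89 × 14 = 488.46 → 4.9 × 10^2 mm (2 s.f., last digit at the 10^1 place).
Sum: 1910.79 mm; keep the coarser place, 10^2.
Result: 1.9 × 10^3 mm.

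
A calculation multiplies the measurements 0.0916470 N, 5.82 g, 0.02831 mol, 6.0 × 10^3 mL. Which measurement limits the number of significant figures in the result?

6.0 × 10^3 mL

0.0916470 N → 6 s.f.; 5.82 g → 3 s.f.; 0.02831 mol → 4 s.f.; 6.0 × 10^3 mL → 2 s.f.
The fewest is 2 significant figures, from 6.0 × 10^3 mL.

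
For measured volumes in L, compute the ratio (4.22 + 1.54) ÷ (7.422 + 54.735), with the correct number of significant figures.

4.22 + 1.54 = 5.76, limited to 2 d.p. → 3 s.f.; 7.422 + 54.735 = 62.157, limited to 3 d.p. → 5 s.f.
Carrying full precision, 5.76 ÷ 62.157 = 0.0926685650852…; keep min(3, 5) = 3 s.f.
Rounded to 3 significant figures: 9.27 × 10^-2.

9.27 × 10^-2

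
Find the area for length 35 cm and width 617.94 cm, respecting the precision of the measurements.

2.2 × 10^4 cm²

area = 35 cm × 617.94 cm = 21627.9 cm².
35 has 2 significant figures; 617.94 has 5.
Division/multiplication keeps the fewest: 2 significant figures.
Rounded: 2.2 × 10^4 cm².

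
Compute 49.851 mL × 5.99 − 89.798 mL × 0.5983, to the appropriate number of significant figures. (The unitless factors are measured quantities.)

245 mL

49.851 × 5.99 = 298.60749 → 299 mL (3 s.f., last digit at the 10^0 place).
89.798 × 0.5983 = 53.7261434 → 53.73 mL (4 s.f., last digit at the 10^-2 place).
Difference: 244.8813466 mL; keep the coarser place, 10^0.
Result: 245 mL.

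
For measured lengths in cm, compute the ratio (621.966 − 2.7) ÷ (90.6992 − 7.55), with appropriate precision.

621.966 − 2.7 = 619.266, limited to 1 d.p. → 4 s.f.; 90.6992 − 7.55 = 83.1492, limited to 2 d.p. → 4 s.f.
Carrying full precision, 619.266 ÷ 83.1492 = 7.44764832374…; keep min(4, 4) = 4 s.f.
Rounded to 4 significant figures: 7.448.

7.448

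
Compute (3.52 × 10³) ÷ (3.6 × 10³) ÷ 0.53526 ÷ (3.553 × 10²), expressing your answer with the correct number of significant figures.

(3.52 × 10³) ÷ (3.6 × 10³) ÷ 0.53526 ÷ (3.553 × 10²) = 0.00514138546534…
Multiplication/division keeps the fewest significant figures: 3.52 × 10³ → 3 s.f., 3.6 × 10³ → 2 s.f., 0.53526 → 5 s.f., 3.553 × 10² → 4 s.f.; limit is 2.
Rounded to 2 significant figures: 0.0051.

0.0051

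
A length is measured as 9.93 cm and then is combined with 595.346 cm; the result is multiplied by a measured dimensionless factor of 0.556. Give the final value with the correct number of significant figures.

337 cm

9.93 cm + 595.346 cm = 605.276 cm; the sum is limited to 2 decimal places (5 s.f.).
Carrying full precision, 605.276 × 0.556 = 336.533456 cm; 0.556 has 3 s.f., so the result keeps min(5, 3) = 3 s.f.
Rounded to 3 significant figures: 337 cm.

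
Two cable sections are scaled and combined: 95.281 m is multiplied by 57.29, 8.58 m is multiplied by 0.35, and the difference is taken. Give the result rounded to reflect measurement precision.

5456 m

95.281 × 57.29 = 5458.64849 → 5459 m (4 s.f., last digit at the 10^0 place).
8.58 × 0.35 = 3.003 → 3.0 m (2 s.f., last digit at the 10^-1 place).
Difference: 5455.64549 m; keep the coarser place, 10^0.
Result: 5456 m.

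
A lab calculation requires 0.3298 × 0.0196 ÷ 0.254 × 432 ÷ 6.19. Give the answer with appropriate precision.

1.78

0.3298 × 0.0196 ÷ 0.254 × 432 ÷ 6.19 = 1.77609464084…
Multiplication/division keeps the fewest significant figures: 0.3298 → 4 s.f., 0.0196 → 3 s.f., 0.254 → 3 s.f., 432 → 3 s.f., 6.19 → 3 s.f.; limit is 3.
Rounded to 3 significant figures: 1.78.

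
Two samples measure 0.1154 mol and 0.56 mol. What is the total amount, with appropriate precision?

0.68 mol

0.1154 mol + 0.56 mol = 0.6754 mol.
Addition/subtraction keeps the fewest decimal places: 0.1154 → 4 decimal places, 0.56 → 2 decimal places; limit is 2.
Rounded to 2 decimal places: 0.68 mol.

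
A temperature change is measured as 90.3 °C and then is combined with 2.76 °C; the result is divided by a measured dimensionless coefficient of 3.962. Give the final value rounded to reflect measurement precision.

23.5 °C

90.3 °C + 2.76 °C = 93.06 °C; the sum is limited to 1 decimal place (3 s.f.).
Carrying full precision, 93.06 ÷ 3.962 = 23.4881373044… °C; 3.962 has 4 s.f., so the result keeps min(3, 4) = 3 s.f.
Rounded to 3 significant figures: 23.5 °C.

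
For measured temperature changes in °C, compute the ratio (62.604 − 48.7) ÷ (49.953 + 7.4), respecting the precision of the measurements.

0.242

62.604 − 48.7 = 13.904, limited to 1 d.p. → 3 s.f.; 49.953 + 7.4 = 57.353, limited to 1 d.p. → 3 s.f.
Carrying full precision, 13.904 ÷ 57.353 = 0.242428469304…; keep min(3, 3) = 3 s.f.
Rounded to 3 significant figures: 0.242.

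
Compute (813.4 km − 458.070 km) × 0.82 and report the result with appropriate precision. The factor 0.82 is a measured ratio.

2.9 × 10² km

813.4 km − 458.070 km = 355.330 km; the difference is limited to 1 decimal place (4 s.f.).
Carrying full precision, 355.330 × 0.82 = 291.3706 km; 0.82 has 2 s.f., so the result keeps min(4, 2) = 2 s.f.
Rounded to 2 significant figures: 2.9 × 10² km.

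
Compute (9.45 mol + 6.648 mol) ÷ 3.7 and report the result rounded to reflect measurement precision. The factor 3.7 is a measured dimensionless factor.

4.4 mol

9.45 mol + 6.648 mol = 16.098 mol; the sum is limited to 2 decimal places (4 s.f.).
Carrying full precision, 16.098 ÷ 3.7 = 4.35081081081… mol; 3.7 has 2 s.f., so the result keeps min(4, 2) = 2 s.f.
Rounded to 2 significant figures: 4.4 mol.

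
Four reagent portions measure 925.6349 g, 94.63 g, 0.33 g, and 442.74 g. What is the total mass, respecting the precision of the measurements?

925.6349 g + 94.63 g + 0.33 g + 442.74 g = 1463.3349 g.
Addition/subtraction keeps the fewest decimal places: 925.6349 → 4 decimal places, 94.63 → 2 decimal places, 0.33 → 2 decimal places, 442.74 → 2 decimal places; limit is 2.
Rounded to 2 decimal places: 1463.33 g.

1463.33 g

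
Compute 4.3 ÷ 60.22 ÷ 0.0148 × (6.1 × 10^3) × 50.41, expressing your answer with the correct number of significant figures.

1.5 × 10^6

4.3 ÷ 60.22 ÷ 0.0148 × (6.1 × 10^3) × 50.41 = 1483585.29985…
Multiplication/division keeps the fewest significant figures: 4.3 → 2 s.f., 60.22 → 4 s.f., 0.0148 → 3 s.f., 6.1 × 10^3 → 2 s.f., 50.41 → 4 s.f.; limit is 2.
Rounded to 2 significant figures: 1.5 × 10^6.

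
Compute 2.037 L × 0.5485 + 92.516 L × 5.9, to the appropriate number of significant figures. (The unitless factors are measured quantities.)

5.5 × 10² L

2.037 × 0.5485 = 1.1172945 → 1.117 L (4 s.f., last digit at the 10^-3 place).
92.516 × 5.9 = 545.8444 → 5.5 × 10² L (2 s.f., last digit at the 10^1 place).
Sum: 546.9616945 L; keep the coarser place, 10^1.
Result: 5.5 × 10² L.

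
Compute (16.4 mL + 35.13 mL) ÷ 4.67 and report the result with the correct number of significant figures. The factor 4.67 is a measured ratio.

16.4 mL + 35.13 mL = 51.53 mL; the sum is limited to 1 decimal place (3 s.f.).
Carrying full precision, 51.53 ÷ 4.67 = 11.034261242… mL; 4.67 has 3 s.f., so the result keeps min(3, 3) = 3 s.f.
Rounded to 3 significant figures: 11.0 mL.

11.0 mL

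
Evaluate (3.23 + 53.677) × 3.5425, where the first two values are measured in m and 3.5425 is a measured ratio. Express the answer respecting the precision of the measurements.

3.23 m + 53.677 m = 56.907 m; the sum is limited to 2 decimal places (4 s.f.).
Carrying full precision, 56.907 × 3.5425 = 201.5930475 m; 3.5425 has 5 s.f., so the result keeps min(4, 5) = 4 s.f.
Rounded to 4 significant figures: 201.6 m.

201.6 m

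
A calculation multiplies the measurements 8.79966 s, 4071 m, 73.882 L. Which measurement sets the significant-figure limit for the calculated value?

8.79966 s → 6 s.f.; 4071 m → 4 s.f.; 73.882 L → 5 s.f.
The fewest is 4 significant figures, from 4071 m.

4071 m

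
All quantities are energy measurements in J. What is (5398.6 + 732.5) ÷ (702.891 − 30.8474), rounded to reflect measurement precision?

9.1231

5398.6 + 732.5 = 6131.1, limited to 1 d.p. → 5 s.f.; 702.891 − 30.8474 = 672.0436, limited to 3 d.p. → 6 s.f.
Carrying full precision, 6131.1 ÷ 672.0436 = 9.12306880089…; keep min(5, 6) = 5 s.f.
Rounded to 5 significant figures: 9.1231.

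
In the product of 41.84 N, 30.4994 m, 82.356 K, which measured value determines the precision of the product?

41.84 N → 4 s.f.; 30.4994 m → 6 s.f.; 82.356 K → 5 s.f.
The fewest is 4 significant figures, from 41.84 N.

41.84 N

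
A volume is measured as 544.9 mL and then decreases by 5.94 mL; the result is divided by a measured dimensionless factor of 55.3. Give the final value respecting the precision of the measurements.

544.9 mL − 5.94 mL = 538.96 mL; the difference is limited to 1 decimal place (4 s.f.).
Carrying full precision, 538.96 ÷ 55.3 = 9.74611211573… mL; 55.3 has 3 s.f., so the result keeps min(4, 3) = 3 s.f.
Rounded to 3 significant figures: 9.75 mL.

9.75 mL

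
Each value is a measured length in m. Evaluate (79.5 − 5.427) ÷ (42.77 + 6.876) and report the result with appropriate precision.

1.49

79.5 − 5.427 = 74.073, limited to 1 d.p. → 3 s.f.; 42.77 + 6.876 = 49.646, limited to 2 d.p. → 4 s.f.
Carrying full precision, 74.073 ÷ 49.646 = 1.49202352657…; keep min(3, 4) = 3 s.f.
Rounded to 3 significant figures: 1.49.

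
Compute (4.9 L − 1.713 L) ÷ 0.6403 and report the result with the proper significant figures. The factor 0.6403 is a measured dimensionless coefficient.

4.9 L − 1.713 L = 3.187 L; the difference is limited to 1 decimal place (2 s.f.).
Carrying full precision, 3.187 ÷ 0.6403 = 4.97735436514… L; 0.6403 has 4 s.f., so the result keeps min(2, 4) = 2 s.f.
Rounded to 2 significant figures: 5.0 L.

5.0 L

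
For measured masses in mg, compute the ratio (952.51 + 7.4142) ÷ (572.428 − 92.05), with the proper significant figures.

952.51 + 7.4142 = 959.9242, limited to 2 d.p. → 5 s.f.; 572.428 − 92.05 = 480.378, limited to 2 d.p. → 5 s.f.
Carrying full precision, 959.9242 ÷ 480.378 = 1.99826844693…; keep min(5, 5) = 5 s.f.
Rounded to 5 significant figures: 1.9983.

1.9983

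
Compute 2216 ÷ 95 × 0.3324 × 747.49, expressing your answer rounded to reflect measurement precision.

5.8 × 10³

2216 ÷ 95 × 0.3324 × 747.49 = 5795.78882122…
Multiplication/division keeps the fewest significant figures: 2216 → 4 s.f., 95 → 2 s.f., 0.3324 → 4 s.f., 747.49 → 5 s.f.; limit is 2.
Rounded to 2 significant figures: 5.8 × 10³.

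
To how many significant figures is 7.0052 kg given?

7.0052: zeros between nonzero digits are significant.

5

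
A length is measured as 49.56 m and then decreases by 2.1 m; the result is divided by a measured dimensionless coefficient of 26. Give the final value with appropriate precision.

49.56 m − 2.1 m = 47.46 m; the difference is limited to 1 decimal place (3 s.f.).
Carrying full precision, 47.46 ÷ 26 = 1.82538461538… m; 26 has 2 s.f., so the result keeps min(3, 2) = 2 s.f.
Rounded to 2 significant figures: 1.8 m.

1.8 m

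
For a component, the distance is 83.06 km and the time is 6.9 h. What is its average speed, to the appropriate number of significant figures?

12 km/h

average speed = 83.06 km ÷ 6.9 h = 12.0376811594… km/h.
83.06 has 4 significant figures; 6.9 has 2.
Division/multiplication keeps the fewest: 2 significant figures.
Rounded: 12 km/h.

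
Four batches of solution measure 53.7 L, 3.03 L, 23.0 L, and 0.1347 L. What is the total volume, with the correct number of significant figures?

53.7 L + 3.03 L + 23.0 L + 0.1347 L = 79.8647 L.
Addition/subtraction keeps the fewest decimal places: 53.7 → 1 decimal place, 3.03 → 2 decimal places, 23.0 → 1 decimal place, 0.1347 → 4 decimal places; limit is 1.
Rounded to 1 decimal place: 79.9 L.

79.9 L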